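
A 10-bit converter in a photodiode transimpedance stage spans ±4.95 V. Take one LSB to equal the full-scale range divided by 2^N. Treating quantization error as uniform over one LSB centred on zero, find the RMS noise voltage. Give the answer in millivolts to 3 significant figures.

2.79 mV

Span: 4.95 V − (-4.95 V) = 9.9 V.
Step size = 9.9/1024 V = 9.6680 mV.
V_rms = LSB/√12 = 9.6680 mV / √12 = 2.79 mV.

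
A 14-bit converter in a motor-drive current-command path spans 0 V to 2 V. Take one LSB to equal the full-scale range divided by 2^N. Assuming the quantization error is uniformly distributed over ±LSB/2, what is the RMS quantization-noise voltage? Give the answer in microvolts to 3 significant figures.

35.2 µV

Span = 2 V.
LSB = 2 V ÷ 2^14 = 2/16384 V = 122.07 µV.
RMS of a uniform error over width LSB is LSB/√12 = 35.2 µV.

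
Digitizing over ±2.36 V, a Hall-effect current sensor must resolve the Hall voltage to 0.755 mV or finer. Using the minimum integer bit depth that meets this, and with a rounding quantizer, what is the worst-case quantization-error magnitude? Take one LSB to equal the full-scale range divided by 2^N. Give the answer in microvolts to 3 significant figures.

288 µV

Span: 2.36 V − (-2.36 V) = 4.72 V.
Need 2^N ≥ 4.72 V / 0.755 mV = 6252 → N_min = 13.
Step size = 4.72/8192 V = 0.57617 mV.
Max error for round-to-nearest is LSB/2 = 288 µV.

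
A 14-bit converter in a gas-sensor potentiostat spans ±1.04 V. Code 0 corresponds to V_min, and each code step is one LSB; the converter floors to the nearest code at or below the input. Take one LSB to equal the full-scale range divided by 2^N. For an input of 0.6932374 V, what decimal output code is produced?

Full-scale range = 1.04 V − (-1.04 V) = 2.08 V. LSB = 2.08 V / 2^14 ≈ 127.0 µV.
code = ⌊(V_in − V_min)/LSB⌋ = ⌊(V_in − V_min) × 2^14 / range⌋
     = ⌊(0.6932374 − (-1.04)) × 16384 / 2.08⌋ = ⌊1.7332374 × 16384/2.08⌋
     = ⌊13652.578⌋ = 13652.

13652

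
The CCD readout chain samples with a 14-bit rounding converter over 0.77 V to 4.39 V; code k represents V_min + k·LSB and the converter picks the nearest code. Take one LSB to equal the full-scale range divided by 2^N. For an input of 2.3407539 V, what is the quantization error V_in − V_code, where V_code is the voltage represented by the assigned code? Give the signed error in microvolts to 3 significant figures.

Span: 4.39 V − (0.77 V) = 3.62 V. LSB = 3.62 V / 2^14 ≈ 220.9 µV.
(2.3407539 − (0.77)) / LSB = 1.5707539 × 16384/3.62 = 7109.1801. Nearest integer: k = 7109.
V_code = 0.77 + (7109/16384) × 3.62 = 2.3407141113 V.
e = 2.3407539 − (2.3407141113) = +39.8 µV.

+39.8 µV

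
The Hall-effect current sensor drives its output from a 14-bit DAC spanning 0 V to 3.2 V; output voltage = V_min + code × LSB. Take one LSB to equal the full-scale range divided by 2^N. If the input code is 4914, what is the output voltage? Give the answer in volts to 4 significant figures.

0.9598 V

V_FS = 3.2 V. LSB = 3.2 V / 2^14.
Output = V_min + (4914/16384) × range = 0 + 0.299927 × 3.2 V
      = 0 V + 0.959766 V = 0.959766 V.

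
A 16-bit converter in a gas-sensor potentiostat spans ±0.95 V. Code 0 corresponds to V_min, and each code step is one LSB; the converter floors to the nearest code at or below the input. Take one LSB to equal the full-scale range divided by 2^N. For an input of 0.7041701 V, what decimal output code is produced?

57056

Range = 0.95 − (-0.95) = 1.9 V. LSB = 1.9 V / 2^16 ≈ 28.99 µV.
code = ⌊(V_in − V_min)/LSB⌋ = ⌊(V_in − V_min) × 2^16 / range⌋
     = ⌊(0.7041701 − (-0.95)) × 65536 / 1.9⌋ = ⌊1.6541701 × 65536/1.9⌋
     = ⌊57056.680⌋ = 57056.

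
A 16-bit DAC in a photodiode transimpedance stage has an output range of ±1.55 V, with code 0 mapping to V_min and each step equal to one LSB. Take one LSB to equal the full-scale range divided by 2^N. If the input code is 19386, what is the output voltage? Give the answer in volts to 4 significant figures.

Full-scale range = 1.55 V − (-1.55 V) = 3.1 V. LSB = 3.1 V / 2^16.
Output = V_min + (19386/65536) × range = -1.55 + 0.295807 × 3.1 V
      = -1.55 + 0.917001 = -0.632999 V.

-0.6330 V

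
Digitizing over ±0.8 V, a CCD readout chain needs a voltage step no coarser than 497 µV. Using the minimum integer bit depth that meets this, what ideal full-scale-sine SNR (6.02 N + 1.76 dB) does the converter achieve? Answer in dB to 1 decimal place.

74.0 dB

The full-scale span is 0.8 − (-0.8) = 1.6 V.
Levels needed ≥ 1.6/497 µV = 3219. 2^12 = 4096 suffices, so N_min = 12.
SNR = 6.02 × 12 + 1.76 = 74.00 dB.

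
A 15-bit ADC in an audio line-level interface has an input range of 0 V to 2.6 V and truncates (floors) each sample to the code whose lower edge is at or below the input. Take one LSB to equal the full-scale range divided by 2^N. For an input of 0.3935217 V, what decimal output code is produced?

V_FS = 2.6 V. LSB = 2.6 V / 2^15 ≈ 79.35 µV.
V_in − V_min = 0.3935217 − (0) = 0.3935217 V.
Divide by LSB: 0.3935217 × 32768/2.6 = 4959.5843.
Truncating gives code 4959.

4959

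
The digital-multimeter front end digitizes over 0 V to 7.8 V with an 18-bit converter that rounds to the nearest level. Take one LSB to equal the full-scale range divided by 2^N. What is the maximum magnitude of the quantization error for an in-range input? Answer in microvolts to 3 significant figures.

14.9 µV

V_FS = 7.8 V.
One LSB is 7.8 V / 262144 = 29.755 µV.
Worst-case error for round-to-nearest is half an LSB: 14.9 µV.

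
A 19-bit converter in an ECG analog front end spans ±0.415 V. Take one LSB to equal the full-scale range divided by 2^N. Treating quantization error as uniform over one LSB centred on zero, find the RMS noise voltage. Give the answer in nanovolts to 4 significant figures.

The full-scale span is 0.415 − (-0.415) = 0.83 V.
Step size = 0.83/524288 V = 1.58310 µV.
V_rms = LSB/√12 = 1.58310 µV / √12 = 457.0 nV.

457.0 nV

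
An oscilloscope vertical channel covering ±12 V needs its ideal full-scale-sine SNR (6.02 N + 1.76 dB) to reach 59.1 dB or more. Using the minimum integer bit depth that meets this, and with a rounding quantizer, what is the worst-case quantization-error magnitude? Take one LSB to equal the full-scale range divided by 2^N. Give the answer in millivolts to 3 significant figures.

Full-scale range = 12 V − (-12 V) = 24 V.
6.02 N + 1.76 ≥ 59.1 gives N ≥ 9.525, so the minimum integer is 10.
One LSB is 24 V / 1024 = 23.438 mV.
Max error for round-to-nearest is LSB/2 = 11.7 mV.

11.7 mV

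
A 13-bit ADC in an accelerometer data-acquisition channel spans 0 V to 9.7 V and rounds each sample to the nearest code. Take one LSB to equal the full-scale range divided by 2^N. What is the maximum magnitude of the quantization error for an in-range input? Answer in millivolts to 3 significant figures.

0.592 mV

Full-scale range = 9.7 V.
LSB = 9.7 V / 2^13 = 1.1841 mV.
A rounding quantizer has |error| ≤ LSB/2 = 0.592 mV.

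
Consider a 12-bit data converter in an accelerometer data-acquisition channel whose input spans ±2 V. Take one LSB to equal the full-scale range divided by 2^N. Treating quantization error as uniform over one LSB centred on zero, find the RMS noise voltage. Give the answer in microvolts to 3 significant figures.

Full-scale range = 2 V − (-2 V) = 4 V.
One LSB is 4 V / 4096 = 0.97656 mV.
RMS of a uniform error over width LSB is LSB/√12 = 282 µV.

282 µV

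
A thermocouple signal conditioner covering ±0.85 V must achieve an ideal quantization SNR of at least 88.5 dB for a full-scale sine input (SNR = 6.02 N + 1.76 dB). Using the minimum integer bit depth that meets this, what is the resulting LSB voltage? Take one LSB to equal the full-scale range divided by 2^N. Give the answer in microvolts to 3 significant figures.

Full-scale range = 0.85 V − (-0.85 V) = 1.7 V.
Required N = ⌈(88.5 − 1.76)/6.02⌉ = ⌈14.409⌉ = 15.
LSB = 1.7 V / 2^15 = 51.9 µV.

51.9 µV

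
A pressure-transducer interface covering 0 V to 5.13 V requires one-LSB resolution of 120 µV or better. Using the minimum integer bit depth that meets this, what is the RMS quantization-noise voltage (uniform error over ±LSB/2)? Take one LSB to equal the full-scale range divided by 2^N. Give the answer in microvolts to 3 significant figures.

22.6 µV

V_FS = 5.13 V.
Required number of levels: 5.13/120 µV = 42750; smallest N with 2^N ≥ that is 16.
Step size = 5.13/65536 V = 78.278 µV.
σ_q = LSB/√12 = 78.278 µV/3.4641 = 22.6 µV.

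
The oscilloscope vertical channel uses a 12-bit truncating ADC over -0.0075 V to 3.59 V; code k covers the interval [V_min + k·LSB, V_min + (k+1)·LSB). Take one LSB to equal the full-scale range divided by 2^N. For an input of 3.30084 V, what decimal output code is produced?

3766

Range = 3.59 − (-0.0075) = 3.5975 V. LSB = 3.5975 V / 2^12 ≈ 0.8783 mV.
(V_in − V_min) × 2^12/range = (3.30084 − (-0.0075)) × 4096/3.5975 = 3766.772.
Floor → code = 3766.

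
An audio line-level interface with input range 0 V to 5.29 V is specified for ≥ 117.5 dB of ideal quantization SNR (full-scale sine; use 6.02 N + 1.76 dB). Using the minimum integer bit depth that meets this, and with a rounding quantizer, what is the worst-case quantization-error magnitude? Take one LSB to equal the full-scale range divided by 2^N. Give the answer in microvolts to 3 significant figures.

Range is 5.29 V.
6.02 N + 1.76 ≥ 117.5 gives N ≥ 19.226, so the minimum integer is 20.
LSB = 5.29 V / 2^20 = 5.0449 µV.
|e|_max = LSB/2 = 2.52 µV.

2.52 µV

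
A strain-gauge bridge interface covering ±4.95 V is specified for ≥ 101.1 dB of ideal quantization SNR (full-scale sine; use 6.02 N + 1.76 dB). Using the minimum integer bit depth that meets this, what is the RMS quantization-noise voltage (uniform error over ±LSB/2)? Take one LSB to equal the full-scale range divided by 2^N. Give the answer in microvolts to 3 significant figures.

21.8 µV

Range = 4.95 − (-4.95) = 9.9 V.
N ≥ (101.1 − 1.76)/6.02 = 16.502 → N_min = 17.
LSB = 9.9 V / 2^17 = 75.531 µV.
σ_q = LSB/√12 = 75.531 µV/3.4641 = 21.8 µV.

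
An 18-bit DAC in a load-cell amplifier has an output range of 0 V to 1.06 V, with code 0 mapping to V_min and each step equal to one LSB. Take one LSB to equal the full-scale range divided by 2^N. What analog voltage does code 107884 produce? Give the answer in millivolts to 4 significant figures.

436.2 mV

V_FS = 1.06 V. LSB = 1.06 V / 2^18.
V_out = V_min + code × LSB = 0 V + 107884 × 1.06 V / 262144
      = 0 + 0.436237 = 0.436237 V.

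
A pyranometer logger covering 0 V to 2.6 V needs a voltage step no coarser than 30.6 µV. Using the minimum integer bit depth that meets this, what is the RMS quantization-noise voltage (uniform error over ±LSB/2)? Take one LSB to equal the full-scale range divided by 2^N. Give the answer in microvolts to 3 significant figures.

V_FS = 2.6 V.
2.6 V / 30.6 µV = 84970. Since 2^16 = 65536 and 2^17 = 131072, N = 17.
One LSB is 2.6 V / 131072 = 19.836 µV.
V_rms = LSB/√12 = 5.73 µV.

5.73 µV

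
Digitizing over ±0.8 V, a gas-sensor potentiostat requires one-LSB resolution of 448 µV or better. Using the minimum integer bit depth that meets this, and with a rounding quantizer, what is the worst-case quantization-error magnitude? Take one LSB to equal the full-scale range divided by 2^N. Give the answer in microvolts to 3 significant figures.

The full-scale span is 0.8 − (-0.8) = 1.6 V.
1.6 V / 448 µV = 3571. Since 2^11 = 2048 and 2^12 = 4096, N = 12.
LSB = 1.6 V ÷ 2^12 = 1.6/4096 V = 390.63 µV.
Half an LSB is 195 µV.

195 µV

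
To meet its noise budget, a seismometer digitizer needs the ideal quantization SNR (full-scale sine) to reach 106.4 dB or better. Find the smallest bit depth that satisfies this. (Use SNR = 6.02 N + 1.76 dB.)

18 bits

6.02 N + 1.76 ≥ 106.4 gives N ≥ 17.382, so the minimum integer is 18.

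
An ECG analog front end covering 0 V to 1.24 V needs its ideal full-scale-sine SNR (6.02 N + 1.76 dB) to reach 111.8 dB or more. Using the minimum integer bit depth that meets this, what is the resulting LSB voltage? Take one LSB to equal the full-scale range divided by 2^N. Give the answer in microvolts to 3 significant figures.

2.37 µV

Full-scale range = 1.24 V.
Required N = ⌈(111.8 − 1.76)/6.02⌉ = ⌈18.279⌉ = 19.
LSB = 1.24 V ÷ 2^19 = 1.24/524288 V = 2.37 µV.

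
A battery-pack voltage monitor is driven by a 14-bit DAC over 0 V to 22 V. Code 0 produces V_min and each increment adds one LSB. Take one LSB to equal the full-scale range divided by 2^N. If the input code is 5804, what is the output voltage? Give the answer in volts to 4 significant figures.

7.793 V

Range is 22 V. LSB = 22 V / 2^14.
V_out = 0 + 5804 × (22/16384) V
      = 0 V + 7.79346 V = 7.79346 V.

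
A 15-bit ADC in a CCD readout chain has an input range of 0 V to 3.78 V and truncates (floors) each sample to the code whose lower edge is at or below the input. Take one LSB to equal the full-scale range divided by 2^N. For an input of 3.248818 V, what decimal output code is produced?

28163

V_FS = 3.78 V. LSB = 3.78 V / 2^15 ≈ 115.4 µV.
(V_in − V_min) × 2^15/range = (3.248818 − (0)) × 32768/3.78 = 28163.298.
Floor → code = 28163.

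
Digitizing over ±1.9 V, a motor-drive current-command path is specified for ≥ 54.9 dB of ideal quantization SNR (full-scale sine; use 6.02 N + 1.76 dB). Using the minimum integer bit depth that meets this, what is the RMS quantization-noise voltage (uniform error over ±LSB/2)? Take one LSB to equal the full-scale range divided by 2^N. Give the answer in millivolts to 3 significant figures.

2.14 mV

Full-scale range = 1.9 V − (-1.9 V) = 3.8 V.
6.02 N + 1.76 ≥ 54.9 gives N ≥ 8.827, so the minimum integer is 9.
LSB = 3.8 V ÷ 2^9 = 3.8/512 V = 7.4219 mV.
RMS noise = LSB/√12 = 2.14 mV.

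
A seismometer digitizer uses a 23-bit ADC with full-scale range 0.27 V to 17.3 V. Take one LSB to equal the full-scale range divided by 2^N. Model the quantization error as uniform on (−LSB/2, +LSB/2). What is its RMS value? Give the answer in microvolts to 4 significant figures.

0.5860 µV

Range = 17.3 − (0.27) = 17.03 V.
One LSB is 17.03 V / 8388608 = 2.03013 µV.
RMS of a uniform error over width LSB is LSB/√12 = 0.5860 µV.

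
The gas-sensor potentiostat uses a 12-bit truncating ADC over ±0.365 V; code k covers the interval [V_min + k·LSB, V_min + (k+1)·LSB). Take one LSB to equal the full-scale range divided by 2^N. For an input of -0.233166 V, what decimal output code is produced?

739

The full-scale span is 0.365 − (-0.365) = 0.73 V. LSB = 0.73 V / 2^12 ≈ 178.2 µV.
code = ⌊(V_in − V_min)/LSB⌋ = ⌊(V_in − V_min) × 2^12 / range⌋
     = ⌊(-0.233166 − (-0.365)) × 4096 / 0.73⌋ = ⌊0.131834 × 4096/0.73⌋
     = ⌊739.715⌋ = 739.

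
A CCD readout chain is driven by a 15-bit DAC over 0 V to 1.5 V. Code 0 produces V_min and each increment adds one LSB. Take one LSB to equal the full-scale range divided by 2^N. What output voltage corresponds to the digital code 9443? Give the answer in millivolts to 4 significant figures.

Range is 1.5 V. LSB = 1.5 V / 2^15.
V_out = 0 + 9443 × (1.5/32768) V
      = 0 V + 0.432266 V = 0.432266 V.

432.3 mV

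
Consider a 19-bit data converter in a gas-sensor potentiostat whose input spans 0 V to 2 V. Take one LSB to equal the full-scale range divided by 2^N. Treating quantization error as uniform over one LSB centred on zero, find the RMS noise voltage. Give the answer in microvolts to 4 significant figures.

1.101 µV

Span = 2 V.
One LSB is 2 V / 524288 = 3.81470 µV.
RMS of a uniform error over width LSB is LSB/√12 = 1.101 µV.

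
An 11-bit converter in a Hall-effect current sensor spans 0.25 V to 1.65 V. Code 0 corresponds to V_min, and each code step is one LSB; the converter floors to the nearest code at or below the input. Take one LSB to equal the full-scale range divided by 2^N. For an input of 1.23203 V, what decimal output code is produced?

Range = 1.65 − (0.25) = 1.4 V. LSB = 1.4 V / 2^11 ≈ 0.6836 mV.
(V_in − V_min) × 2^11/range = (1.23203 − (0.25)) × 2048/1.4 = 1436.570.
Floor → code = 1436.

1436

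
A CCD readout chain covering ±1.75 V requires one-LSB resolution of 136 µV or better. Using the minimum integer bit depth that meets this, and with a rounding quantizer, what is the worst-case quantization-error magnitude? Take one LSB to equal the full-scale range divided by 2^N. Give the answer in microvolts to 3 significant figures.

53.4 µV

Full-scale range = 1.75 V − (-1.75 V) = 3.5 V.
Levels needed ≥ 3.5/136 µV = 25740. 2^15 = 32768 suffices, so N_min = 15.
LSB = 3.5 V ÷ 2^15 = 3.5/32768 V = 106.81 µV.
|e|_max = LSB/2 = 53.4 µV.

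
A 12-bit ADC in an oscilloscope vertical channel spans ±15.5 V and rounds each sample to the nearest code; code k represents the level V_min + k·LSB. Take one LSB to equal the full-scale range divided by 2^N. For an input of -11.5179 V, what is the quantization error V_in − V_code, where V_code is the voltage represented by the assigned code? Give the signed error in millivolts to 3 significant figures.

Full-scale range = 15.5 V − (-15.5 V) = 31 V. LSB = 31 V / 2^12 ≈ 7.568 mV.
(V_in − V_min)/LSB = (-11.5179 − (-15.5)) × 4096/31 = 526.1510 → nearest code k = 526.
Reconstructed level: -15.5 + 526 × 31/4096 V = -11.51904297 V.
Error = V_in − V_code = -11.5179 − (-11.51904297) = +1.14 mV.

+1.14 mV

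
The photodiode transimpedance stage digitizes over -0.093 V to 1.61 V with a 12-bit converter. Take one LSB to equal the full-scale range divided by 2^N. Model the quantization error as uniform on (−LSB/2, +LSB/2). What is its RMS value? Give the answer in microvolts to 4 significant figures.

120.0 µV

Full-scale range = 1.61 V − (-0.093 V) = 1.703 V.
LSB = 1.703 V ÷ 2^12 = 1.703/4096 V = 415.771 µV.
RMS of a uniform error over width LSB is LSB/√12 = 120.0 µV.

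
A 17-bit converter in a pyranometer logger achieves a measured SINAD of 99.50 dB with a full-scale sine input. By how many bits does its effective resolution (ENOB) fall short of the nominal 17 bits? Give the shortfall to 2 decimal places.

ENOB = (SINAD − 1.76)/6.02 = (99.50 − 1.76)/6.02 = 16.2359 bits.
17 − 16.2359 = 0.76 bits below nominal.

0.76 bits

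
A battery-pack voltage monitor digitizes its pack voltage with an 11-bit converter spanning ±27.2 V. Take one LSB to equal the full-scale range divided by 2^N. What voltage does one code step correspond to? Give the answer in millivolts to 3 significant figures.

Full-scale range = 27.2 V − (-27.2 V) = 54.4 V.
2^11 = 2048 levels.
LSB = 54.4 V / 2^11 = 26.6 mV.

26.6 mV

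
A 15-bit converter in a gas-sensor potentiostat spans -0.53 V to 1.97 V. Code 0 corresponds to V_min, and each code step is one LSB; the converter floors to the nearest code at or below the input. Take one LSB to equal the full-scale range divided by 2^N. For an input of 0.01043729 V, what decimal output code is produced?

The full-scale span is 1.97 − (-0.53) = 2.5 V. LSB = 2.5 V / 2^15 ≈ 76.29 µV.
V_in − V_min = 0.01043729 − (-0.53) = 0.54043729 V.
Divide by LSB: 0.54043729 × 32768/2.5 = 7083.6196.
Truncating gives code 7083.

7083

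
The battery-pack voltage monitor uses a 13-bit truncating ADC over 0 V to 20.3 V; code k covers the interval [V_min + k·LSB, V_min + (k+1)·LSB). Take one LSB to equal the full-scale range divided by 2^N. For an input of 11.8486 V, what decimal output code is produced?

4781

V_FS = 20.3 V. LSB = 20.3 V / 2^13 ≈ 2.478 mV.
V_in − V_min = 11.8486 − (0) = 11.8486 V.
Divide by LSB: 11.8486 × 8192/20.3 = 4781.4646.
Truncating gives code 4781.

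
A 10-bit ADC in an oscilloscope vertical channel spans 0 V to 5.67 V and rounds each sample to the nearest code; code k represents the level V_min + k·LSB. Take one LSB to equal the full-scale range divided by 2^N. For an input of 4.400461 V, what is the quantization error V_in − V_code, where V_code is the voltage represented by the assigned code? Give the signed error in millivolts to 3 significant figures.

Span = 5.67 V. LSB = 5.67 V / 2^10 ≈ 5.537 mV.
(4.400461 − (0)) / LSB = 4.400461 × 1024/5.67 = 794.7217. Nearest integer: k = 795.
Reconstructed level: 0 + 795 × 5.67/1024 V = 4.402001953 V.
Error = V_in − V_code = 4.400461 − (4.402001953) = −1.54 mV.

−1.54 mV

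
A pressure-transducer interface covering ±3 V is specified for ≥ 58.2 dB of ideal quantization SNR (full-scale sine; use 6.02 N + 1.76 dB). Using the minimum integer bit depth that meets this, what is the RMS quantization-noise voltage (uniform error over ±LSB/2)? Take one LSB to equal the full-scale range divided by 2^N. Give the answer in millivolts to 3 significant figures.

1.69 mV

Span: 3 V − (-3 V) = 6 V.
6.02 N + 1.76 ≥ 58.2 gives N ≥ 9.375, so the minimum integer is 10.
LSB = 6 V ÷ 2^10 = 6/1024 V = 5.8594 mV.
V_rms = LSB/√12 = 1.69 mV.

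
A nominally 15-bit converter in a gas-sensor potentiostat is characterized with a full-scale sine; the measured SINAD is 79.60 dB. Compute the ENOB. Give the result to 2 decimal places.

ENOB = (79.60 − 1.76)/6.02 = 12.9302 bits.

12.93 bits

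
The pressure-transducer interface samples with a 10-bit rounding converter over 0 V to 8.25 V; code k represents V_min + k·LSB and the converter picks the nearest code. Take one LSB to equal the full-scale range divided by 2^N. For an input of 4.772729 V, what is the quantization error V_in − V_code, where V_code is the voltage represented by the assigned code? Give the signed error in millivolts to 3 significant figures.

V_FS = 8.25 V. LSB = 8.25 V / 2^10 ≈ 8.057 mV.
(4.772729 − (0)) / LSB = 4.772729 × 1024/8.25 = 592.3969. Nearest integer: k = 592.
V_code = V_min + k × range/2^10 = 0 + 592 × 8.25/1024 = 4.769531250 V.
e = 4.772729 − (4.769531250) = +3.20 mV.

+3.20 mV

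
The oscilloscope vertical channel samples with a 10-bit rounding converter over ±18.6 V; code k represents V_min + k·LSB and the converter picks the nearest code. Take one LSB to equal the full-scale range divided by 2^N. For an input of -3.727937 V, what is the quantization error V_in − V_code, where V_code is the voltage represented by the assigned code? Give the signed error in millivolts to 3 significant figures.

+13.9 mV

Span: 18.6 V − (-18.6 V) = 37.2 V. LSB = 37.2 V / 2^10 ≈ 36.33 mV.
(V_in − V_min)/LSB = (-3.727937 − (-18.6)) × 1024/37.2 = 409.3815 → nearest code k = 409.
V_code = V_min + k × range/2^10 = -18.6 + 409 × 37.2/1024 = -3.741796875 V.
e = -3.727937 − (-3.741796875) = +13.9 mV.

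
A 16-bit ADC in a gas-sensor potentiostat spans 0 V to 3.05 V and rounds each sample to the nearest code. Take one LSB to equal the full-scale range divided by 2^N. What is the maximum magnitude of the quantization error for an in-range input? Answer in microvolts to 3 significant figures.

Range is 3.05 V.
LSB = 3.05 V ÷ 2^16 = 3.05/65536 V = 46.539 µV.
|e|_max = LSB/2 = 23.3 µV.

23.3 µV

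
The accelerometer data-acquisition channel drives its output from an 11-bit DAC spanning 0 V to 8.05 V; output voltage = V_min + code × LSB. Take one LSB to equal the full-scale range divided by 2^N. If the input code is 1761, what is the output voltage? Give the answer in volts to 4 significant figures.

6.922 V

Range is 8.05 V. LSB = 8.05 V / 2^11.
V_out = V_min + code × LSB = 0 V + 1761 × 8.05 V / 2048
      = 0 V + 6.92190 V = 6.92190 V.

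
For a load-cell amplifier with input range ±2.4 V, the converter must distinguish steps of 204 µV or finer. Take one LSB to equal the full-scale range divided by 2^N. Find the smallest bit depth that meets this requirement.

Span: 2.4 V − (-2.4 V) = 4.8 V.
Levels needed ≥ 4.8/204 µV = 23530. 2^15 = 32768 suffices, so N_min = 15.

15 bits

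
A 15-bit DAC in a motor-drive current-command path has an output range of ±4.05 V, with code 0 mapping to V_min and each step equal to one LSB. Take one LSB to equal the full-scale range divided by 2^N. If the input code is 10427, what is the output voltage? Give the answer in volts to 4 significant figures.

Range = 4.05 − (-4.05) = 8.1 V. LSB = 8.1 V / 2^15.
Output = V_min + (10427/32768) × range = -4.05 + 0.318207 × 8.1 V
      = -4.05 + 2.57747 = -1.47253 V.

-1.473 V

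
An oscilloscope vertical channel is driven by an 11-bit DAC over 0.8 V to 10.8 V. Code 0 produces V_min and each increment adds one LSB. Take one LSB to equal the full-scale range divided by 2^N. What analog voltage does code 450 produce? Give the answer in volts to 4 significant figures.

Span: 10.8 V − (0.8 V) = 10 V. LSB = 10 V / 2^11.
Output = V_min + (450/2048) × range = 0.8 + 0.219727 × 10 V
      = 0.8 + 2.19727 = 2.99727 V.

2.997 V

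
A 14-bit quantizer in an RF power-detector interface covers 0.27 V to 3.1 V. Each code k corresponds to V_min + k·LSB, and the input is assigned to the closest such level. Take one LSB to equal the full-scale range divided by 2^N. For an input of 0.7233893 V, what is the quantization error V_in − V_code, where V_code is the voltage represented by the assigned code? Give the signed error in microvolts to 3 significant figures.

−25.6 µV

The full-scale span is 3.1 − (0.27) = 2.83 V. LSB = 2.83 V / 2^14 ≈ 172.7 µV.
Position in LSBs: (0.7233893 − (0.27)) × 16384/2.83 = 2624.8517; rounding gives k = 2625.
V_code = 0.27 + (2625/16384) × 2.83 = 0.72341491699 V.
e = 0.7233893 − (0.72341491699) = −25.6 µV.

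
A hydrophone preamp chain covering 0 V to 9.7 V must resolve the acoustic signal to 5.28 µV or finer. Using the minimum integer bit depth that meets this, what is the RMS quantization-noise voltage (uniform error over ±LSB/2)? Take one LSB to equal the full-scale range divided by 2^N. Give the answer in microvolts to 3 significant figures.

Range is 9.7 V.
Levels needed ≥ 9.7/5.28 µV = 1.837e6. 2^21 = 2097152 suffices, so N_min = 21.
Step size = 9.7/2097152 V = 4.6253 µV.
RMS noise = LSB/√12 = 1.34 µV.

1.34 µV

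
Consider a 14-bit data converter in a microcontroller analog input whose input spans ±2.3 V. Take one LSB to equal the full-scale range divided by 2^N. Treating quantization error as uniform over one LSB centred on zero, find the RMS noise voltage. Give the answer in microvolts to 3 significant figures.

81.0 µV

Range = 2.3 − (-2.3) = 4.6 V.
LSB = 4.6 V / 2^14 = 280.76 µV.
RMS of a uniform error over width LSB is LSB/√12 = 81.0 µV.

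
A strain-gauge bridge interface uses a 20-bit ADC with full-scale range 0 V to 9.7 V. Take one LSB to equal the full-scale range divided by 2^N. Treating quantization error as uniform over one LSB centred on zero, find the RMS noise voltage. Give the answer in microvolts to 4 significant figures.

V_FS = 9.7 V.
LSB = 9.7 V / 2^20 = 9.25064 µV.
V_rms = LSB/√12 = 9.25064 µV / √12 = 2.670 µV.

2.670 µV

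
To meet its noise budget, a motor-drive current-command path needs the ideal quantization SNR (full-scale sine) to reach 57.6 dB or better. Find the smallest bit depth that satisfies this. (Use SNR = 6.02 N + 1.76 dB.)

10 bits

Required N = ⌈(57.6 − 1.76)/6.02⌉ = ⌈9.276⌉ = 10.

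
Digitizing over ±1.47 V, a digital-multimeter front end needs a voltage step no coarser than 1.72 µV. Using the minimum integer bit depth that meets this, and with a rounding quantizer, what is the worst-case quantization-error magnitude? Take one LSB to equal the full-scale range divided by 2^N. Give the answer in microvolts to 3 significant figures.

0.701 µV

The full-scale span is 1.47 − (-1.47) = 2.94 V.
2.94 V / 1.72 µV = 1.709e6. Since 2^20 = 1048576 and 2^21 = 2097152, N = 21.
LSB = 2.94 V / 2^21 = 1.4019 µV.
Half an LSB is 0.701 µV.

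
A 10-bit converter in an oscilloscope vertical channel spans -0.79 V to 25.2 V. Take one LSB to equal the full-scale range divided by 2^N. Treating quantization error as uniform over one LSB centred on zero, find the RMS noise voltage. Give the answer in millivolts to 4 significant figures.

7.327 mV

The full-scale span is 25.2 − (-0.79) = 25.99 V.
Step size = 25.99/1024 V = 25.3809 mV.
For a uniform distribution on [−LSB/2, +LSB/2], V_rms = LSB/√12 = 25.3809 mV/3.4641 = 7.327 mV.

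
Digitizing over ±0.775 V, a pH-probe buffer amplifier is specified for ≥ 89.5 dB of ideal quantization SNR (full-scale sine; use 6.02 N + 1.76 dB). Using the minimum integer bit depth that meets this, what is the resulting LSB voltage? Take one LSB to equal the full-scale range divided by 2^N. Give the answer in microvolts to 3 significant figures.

Full-scale range = 0.775 V − (-0.775 V) = 1.55 V.
Solving 6.02 N ≥ 89.5 − 1.76: N ≥ 14.575. Round up → N = 15.
Step size = 1.55/32768 V = 47.3 µV.

47.3 µV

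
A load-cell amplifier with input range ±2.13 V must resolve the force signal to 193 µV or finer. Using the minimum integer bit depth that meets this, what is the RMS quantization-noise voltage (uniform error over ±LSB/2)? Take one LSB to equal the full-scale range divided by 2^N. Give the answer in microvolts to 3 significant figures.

Full-scale range = 2.13 V − (-2.13 V) = 4.26 V.
4.26 V / 193 µV = 22070. Since 2^14 = 16384 and 2^15 = 32768, N = 15.
LSB = 4.26 V ÷ 2^15 = 4.26/32768 V = 130.00 µV.
σ_q = LSB/√12 = 130.00 µV/3.4641 = 37.5 µV.

37.5 µV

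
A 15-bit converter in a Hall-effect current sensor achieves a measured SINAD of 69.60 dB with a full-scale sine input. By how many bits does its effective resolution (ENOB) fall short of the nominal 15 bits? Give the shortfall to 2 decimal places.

3.73 bits

Effective bits = (69.60 − 1.76)/6.02 = 11.2691.
15 − 11.2691 = 3.73 bits below nominal.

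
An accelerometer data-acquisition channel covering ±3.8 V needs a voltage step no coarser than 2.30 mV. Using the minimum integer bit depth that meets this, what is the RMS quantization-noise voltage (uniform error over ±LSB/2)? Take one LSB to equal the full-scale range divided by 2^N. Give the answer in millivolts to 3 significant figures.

Full-scale range = 3.8 V − (-3.8 V) = 7.6 V.
Levels needed ≥ 7.6/2.30 mV = 3304. 2^12 = 4096 suffices, so N_min = 12.
Step size = 7.6/4096 V = 1.8555 mV.
V_rms = LSB/√12 = 0.536 mV.

0.536 mV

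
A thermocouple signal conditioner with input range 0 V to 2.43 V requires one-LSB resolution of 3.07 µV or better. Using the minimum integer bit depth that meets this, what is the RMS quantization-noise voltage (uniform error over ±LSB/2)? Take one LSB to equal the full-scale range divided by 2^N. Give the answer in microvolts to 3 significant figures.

0.669 µV

Range is 2.43 V.
Required number of levels: 2.43/3.07 µV = 791530; smallest N with 2^N ≥ that is 20.
Step size = 2.43/1048576 V = 2.3174 µV.
V_rms = LSB/√12 = 0.669 µV.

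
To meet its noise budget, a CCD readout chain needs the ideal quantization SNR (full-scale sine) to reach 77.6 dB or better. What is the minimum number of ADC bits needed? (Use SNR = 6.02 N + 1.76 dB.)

Required N = ⌈(77.6 − 1.76)/6.02⌉ = ⌈12.598⌉ = 13.

13 bits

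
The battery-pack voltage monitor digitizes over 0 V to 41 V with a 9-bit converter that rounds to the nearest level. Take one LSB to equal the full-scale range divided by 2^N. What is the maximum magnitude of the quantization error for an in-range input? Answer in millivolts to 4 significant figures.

40.04 mV

V_FS = 41 V.
Step size = 41/512 V = 80.0781 mV.
|e|_max = LSB/2 = 40.04 mV.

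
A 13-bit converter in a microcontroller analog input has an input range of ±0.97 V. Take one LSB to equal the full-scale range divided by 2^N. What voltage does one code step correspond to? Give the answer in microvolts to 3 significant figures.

237 µV

Span: 0.97 V − (-0.97 V) = 1.94 V.
2^13 = 8192 levels.
LSB = 1.94 V / 2^13 = 237 µV.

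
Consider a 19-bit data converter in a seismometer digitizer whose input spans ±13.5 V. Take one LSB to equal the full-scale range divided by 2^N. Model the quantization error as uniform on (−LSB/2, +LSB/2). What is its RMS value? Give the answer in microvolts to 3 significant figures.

The full-scale span is 13.5 − (-13.5) = 27 V.
Step size = 27/524288 V = 51.498 µV.
For a uniform distribution on [−LSB/2, +LSB/2], V_rms = LSB/√12 = 51.498 µV/3.4641 = 14.9 µV.

14.9 µV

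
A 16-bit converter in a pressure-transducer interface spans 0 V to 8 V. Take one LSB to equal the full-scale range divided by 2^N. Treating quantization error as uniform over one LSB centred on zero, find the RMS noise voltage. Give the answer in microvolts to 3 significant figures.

Range is 8 V.
Step size = 8/65536 V = 122.07 µV.
σ_q = LSB/√12 = 122.07 µV/3.4641 = 35.2 µV.

35.2 µV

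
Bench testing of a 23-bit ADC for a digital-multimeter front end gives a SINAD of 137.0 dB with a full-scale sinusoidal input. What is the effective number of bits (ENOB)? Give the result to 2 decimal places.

22.47 bits

ENOB = (SINAD − 1.76) / 6.02 = (137.0 − 1.76) / 6.02 = 135.24 / 6.02 = 22.4651.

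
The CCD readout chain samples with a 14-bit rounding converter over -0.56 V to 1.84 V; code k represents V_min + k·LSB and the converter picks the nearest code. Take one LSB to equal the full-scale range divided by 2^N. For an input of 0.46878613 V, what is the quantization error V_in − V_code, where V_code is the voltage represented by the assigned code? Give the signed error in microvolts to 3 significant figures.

+26.4 µV

Range = 1.84 − (-0.56) = 2.4 V. LSB = 2.4 V / 2^14 ≈ 146.5 µV.
(V_in − V_min)/LSB = (0.46878613 − (-0.56)) × 16384/2.4 = 7023.1800 → nearest code k = 7023.
V_code = -0.56 + (7023/16384) × 2.4 = 0.46875976563 V.
Error = V_in − V_code = 0.46878613 − (0.46875976563) = +26.4 µV.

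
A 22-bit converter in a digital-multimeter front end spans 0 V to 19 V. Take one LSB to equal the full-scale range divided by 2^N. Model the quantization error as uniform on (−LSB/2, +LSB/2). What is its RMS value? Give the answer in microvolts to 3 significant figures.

Full-scale range = 19 V.
LSB = 19 V ÷ 2^22 = 19/4194304 V = 4.5300 µV.
σ_q = LSB/√12 = 4.5300 µV/3.4641 = 1.31 µV.

1.31 µV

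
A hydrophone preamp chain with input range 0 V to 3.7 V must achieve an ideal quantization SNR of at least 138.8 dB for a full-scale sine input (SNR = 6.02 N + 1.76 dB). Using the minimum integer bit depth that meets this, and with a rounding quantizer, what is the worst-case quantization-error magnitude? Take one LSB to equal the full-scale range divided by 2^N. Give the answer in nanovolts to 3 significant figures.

221 nV

Full-scale range = 3.7 V.
Required N = ⌈(138.8 − 1.76)/6.02⌉ = ⌈22.764⌉ = 23.
LSB = 3.7 V / 2^23 = 441.07 nV.
Max error for round-to-nearest is LSB/2 = 221 nV.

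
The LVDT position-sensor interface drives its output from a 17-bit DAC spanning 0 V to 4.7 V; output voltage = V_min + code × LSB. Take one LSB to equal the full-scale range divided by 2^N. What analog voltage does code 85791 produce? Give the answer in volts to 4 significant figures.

3.076 V

V_FS = 4.7 V. LSB = 4.7 V / 2^17.
V_out = V_min + code × LSB = 0 V + 85791 × 4.7 V / 131072
      = 0 + 3.07631 = 3.07631 V.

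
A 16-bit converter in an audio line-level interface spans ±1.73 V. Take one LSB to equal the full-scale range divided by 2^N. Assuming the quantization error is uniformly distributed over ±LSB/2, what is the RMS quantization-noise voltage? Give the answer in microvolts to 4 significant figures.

15.24 µV

Span: 1.73 V − (-1.73 V) = 3.46 V.
LSB = 3.46 V ÷ 2^16 = 3.46/65536 V = 52.7954 µV.
RMS of a uniform error over width LSB is LSB/√12 = 15.24 µV.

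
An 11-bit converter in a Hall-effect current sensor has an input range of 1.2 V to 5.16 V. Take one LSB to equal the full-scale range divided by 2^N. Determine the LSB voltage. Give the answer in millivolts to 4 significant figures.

1.934 mV

Range = 5.16 − (1.2) = 3.96 V.
There are 2^11 = 2048 steps.
One LSB is 3.96 V / 2048 = 1.934 mV.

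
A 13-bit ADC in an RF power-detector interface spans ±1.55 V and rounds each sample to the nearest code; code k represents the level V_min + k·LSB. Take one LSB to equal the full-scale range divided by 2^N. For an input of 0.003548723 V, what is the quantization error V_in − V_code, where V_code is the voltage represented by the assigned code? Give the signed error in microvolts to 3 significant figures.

Full-scale range = 1.55 V − (-1.55 V) = 3.1 V. LSB = 3.1 V / 2^13 ≈ 378.4 µV.
(V_in − V_min)/LSB = (0.003548723 − (-1.55)) × 8192/3.1 = 4105.3778 → nearest code k = 4105.
Reconstructed level: -1.55 + 4105 × 3.1/8192 V = 0.003405761719 V.
e = 0.003548723 − (0.003405761719) = +143 µV.

+143 µV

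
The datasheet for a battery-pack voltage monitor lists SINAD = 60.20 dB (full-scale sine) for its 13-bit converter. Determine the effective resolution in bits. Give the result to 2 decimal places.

(60.20 − 1.76) / 6.02 = 58.44/6.02 = 9.7076 effective bits.

9.71 bits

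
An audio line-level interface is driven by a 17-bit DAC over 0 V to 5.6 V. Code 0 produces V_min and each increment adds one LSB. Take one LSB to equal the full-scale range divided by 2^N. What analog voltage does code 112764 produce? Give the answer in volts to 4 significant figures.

V_FS = 5.6 V. LSB = 5.6 V / 2^17.
V_out = V_min + code × LSB = 0 V + 112764 × 5.6 V / 131072
      = 0 V + 4.81780 V = 4.81780 V.

4.818 V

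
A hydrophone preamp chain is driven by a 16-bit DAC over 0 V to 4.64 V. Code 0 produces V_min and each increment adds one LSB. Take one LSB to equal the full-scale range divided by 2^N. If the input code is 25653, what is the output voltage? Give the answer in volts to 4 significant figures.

1.816 V

Span = 4.64 V. LSB = 4.64 V / 2^16.
V_out = V_min + code × LSB = 0 V + 25653 × 4.64 V / 65536
      = 0 + 1.81625 = 1.81625 V.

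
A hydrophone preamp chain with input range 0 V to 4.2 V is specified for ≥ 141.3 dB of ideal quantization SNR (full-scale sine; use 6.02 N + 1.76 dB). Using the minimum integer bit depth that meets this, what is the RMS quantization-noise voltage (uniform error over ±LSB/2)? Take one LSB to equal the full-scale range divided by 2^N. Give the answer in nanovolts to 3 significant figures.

Full-scale range = 4.2 V.
Solving 6.02 N ≥ 141.3 − 1.76: N ≥ 23.179. Round up → N = 24.
LSB = 4.2 V ÷ 2^24 = 4.2/16777216 V = 250.34 nV.
V_rms = LSB/√12 = 72.3 nV.

72.3 nV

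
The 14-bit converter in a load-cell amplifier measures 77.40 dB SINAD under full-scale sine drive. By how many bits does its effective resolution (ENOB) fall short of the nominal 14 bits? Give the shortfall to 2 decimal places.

1.44 bits

N_eff = (77.40 − 1.76)/6.02 = 12.5648 bits.
Shortfall = 14 − 12.5648 = 1.4352 bits.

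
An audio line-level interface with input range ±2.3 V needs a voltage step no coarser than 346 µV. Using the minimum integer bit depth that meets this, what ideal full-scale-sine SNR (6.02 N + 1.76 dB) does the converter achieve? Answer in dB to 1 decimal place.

86.0 dB

Full-scale range = 2.3 V − (-2.3 V) = 4.6 V.
Required number of levels: 4.6/346 µV = 13295; smallest N with 2^N ≥ that is 14.
6.02(14) + 1.76 = 86.04 dB.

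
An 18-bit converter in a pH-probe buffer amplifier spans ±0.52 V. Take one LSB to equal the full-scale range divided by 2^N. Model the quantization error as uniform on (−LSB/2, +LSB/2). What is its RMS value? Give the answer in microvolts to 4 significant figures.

Range = 0.52 − (-0.52) = 1.04 V.
LSB = 1.04 V ÷ 2^18 = 1.04/262144 V = 3.96729 µV.
σ_q = LSB/√12 = 3.96729 µV/3.4641 = 1.145 µV.

1.145 µV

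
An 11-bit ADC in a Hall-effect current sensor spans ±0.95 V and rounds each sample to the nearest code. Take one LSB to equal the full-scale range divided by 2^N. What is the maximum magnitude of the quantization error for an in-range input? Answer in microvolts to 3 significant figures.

Range = 0.95 − (-0.95) = 1.9 V.
LSB = 1.9 V / 2^11 = 0.92773 mV.
Worst-case error for round-to-nearest is half an LSB: 464 µV.

464 µV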